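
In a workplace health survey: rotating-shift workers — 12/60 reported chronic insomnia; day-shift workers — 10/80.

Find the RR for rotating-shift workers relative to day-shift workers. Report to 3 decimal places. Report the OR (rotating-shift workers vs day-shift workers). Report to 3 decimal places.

risk, rotating-shift workers = 12/60 = 0.2000
risk, day-shift workers = 10/80 = 0.1250
RR = 0.2000 / 0.1250 = 1.600
OR = (12 × 70) / (48 × 10) = 840/480 ≈ 1.750

RR = 1.600; OR = 1.750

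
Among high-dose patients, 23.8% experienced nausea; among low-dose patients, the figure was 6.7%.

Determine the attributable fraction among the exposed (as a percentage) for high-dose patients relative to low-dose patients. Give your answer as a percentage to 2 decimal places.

AR% = (0.2380 − 0.0670) / 0.2380 = 0.7185 → 71.85%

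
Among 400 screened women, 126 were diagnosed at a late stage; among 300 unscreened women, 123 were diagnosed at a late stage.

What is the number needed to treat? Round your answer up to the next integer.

risk, screened women = 126/400 = 0.315000
risk, unscreened women = 123/300 = 0.410000
absolute risk difference = 0.095000
1 / 0.095000 = 10.526 → round up → 11

NNT ≈ 11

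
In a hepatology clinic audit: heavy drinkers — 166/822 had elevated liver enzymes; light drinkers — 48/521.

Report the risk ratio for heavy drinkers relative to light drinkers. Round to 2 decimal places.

risk, heavy drinkers = 166/822 = 0.2019
risk, light drinkers = 48/521 = 0.0921
RR = 0.2019 / 0.0921 = 2.19

RR = 2.19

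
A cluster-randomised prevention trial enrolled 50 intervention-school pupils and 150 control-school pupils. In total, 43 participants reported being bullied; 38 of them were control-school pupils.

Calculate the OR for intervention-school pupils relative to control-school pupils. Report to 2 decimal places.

intervention-school pupils with the outcome: 43 − 38 = 5
intervention-school pupils without the outcome: 50 − 5 = 45
control-school pupils without the outcome: 150 − 38 = 112
OR = (5 × 112) / (45 × 38) = 560/1710 ≈ 0.33

OR: 0.33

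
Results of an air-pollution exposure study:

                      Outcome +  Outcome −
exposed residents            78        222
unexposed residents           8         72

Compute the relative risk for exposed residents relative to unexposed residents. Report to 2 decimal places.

RR = 2.60

risk, exposed residents = 78/300 = 0.2600
risk, unexposed residents = 8/80 = 0.1000
RR = 0.2600 / 0.1000 = 2.60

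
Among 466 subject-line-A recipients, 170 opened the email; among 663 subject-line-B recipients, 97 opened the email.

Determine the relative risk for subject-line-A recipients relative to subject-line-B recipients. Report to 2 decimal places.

RR = 2.49

risk, subject-line-A recipients = 170/466 = 0.3648
risk, subject-line-B recipients = 97/663 = 0.1463
RR = 0.3648 / 0.1463 = 2.49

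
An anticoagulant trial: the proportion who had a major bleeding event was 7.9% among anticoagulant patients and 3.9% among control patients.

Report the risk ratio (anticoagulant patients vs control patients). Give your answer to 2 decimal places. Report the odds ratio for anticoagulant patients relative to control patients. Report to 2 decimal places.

RR = 2.03; OR = 2.11

RR = 0.07900 / 0.03900 = 2.03
odds, anticoagulant patients = 0.07900/0.92100 = 0.08578
odds, control patients = 0.03900/0.96100 = 0.04058
OR = 0.08578 / 0.04058 = 2.11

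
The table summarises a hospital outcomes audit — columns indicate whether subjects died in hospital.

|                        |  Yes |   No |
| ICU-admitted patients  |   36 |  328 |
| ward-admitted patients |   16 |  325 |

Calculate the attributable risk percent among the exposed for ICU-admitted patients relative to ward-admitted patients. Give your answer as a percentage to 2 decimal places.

risk, ICU-admitted patients = 36/364 = 0.09890
risk, ward-admitted patients = 16/341 = 0.04692
AR% = (0.09890 − 0.04692) / 0.09890 = 0.5256 → 52.56%

AR% ≈ 52.56%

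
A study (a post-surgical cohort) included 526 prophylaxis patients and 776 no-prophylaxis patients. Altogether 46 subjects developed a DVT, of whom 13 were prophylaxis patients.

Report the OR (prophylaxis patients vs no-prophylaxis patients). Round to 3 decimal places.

prophylaxis patients without the outcome: 526 − 13 = 513
no-prophylaxis patients with the outcome: 46 − 13 = 33
no-prophylaxis patients without the outcome: 776 − 33 = 743
OR = (13 × 743) / (513 × 33) = 9659/16929 ≈ 0.571

OR: 0.571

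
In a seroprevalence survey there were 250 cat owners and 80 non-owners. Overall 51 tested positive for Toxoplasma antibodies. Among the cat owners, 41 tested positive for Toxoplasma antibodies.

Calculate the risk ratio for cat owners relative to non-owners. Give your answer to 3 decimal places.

cat owners without the outcome: 250 − 41 = 209
non-owners with the outcome: 51 − 41 = 10
non-owners without the outcome: 80 − 10 = 70
risk, cat owners = 41/250 = 0.1640
risk, non-owners = 10/80 = 0.1250
RR = 0.1640 / 0.1250 = 1.312

1.312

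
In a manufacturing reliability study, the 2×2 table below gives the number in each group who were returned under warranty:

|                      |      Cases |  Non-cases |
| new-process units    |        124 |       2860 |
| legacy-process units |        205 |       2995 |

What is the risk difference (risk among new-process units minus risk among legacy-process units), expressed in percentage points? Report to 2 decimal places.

risk, new-process units = 124/2984 = 0.04155
risk, legacy-process units = 205/3200 = 0.06406
risk difference = 0.04155 − 0.06406 = -0.02251 → -2.25 percentage points

RD ≈ -2.25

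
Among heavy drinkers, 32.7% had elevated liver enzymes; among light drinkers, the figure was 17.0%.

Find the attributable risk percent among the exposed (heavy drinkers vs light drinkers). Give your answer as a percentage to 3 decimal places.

AR% = (0.3270 − 0.1700) / 0.3270 = 0.4801 → 48.012%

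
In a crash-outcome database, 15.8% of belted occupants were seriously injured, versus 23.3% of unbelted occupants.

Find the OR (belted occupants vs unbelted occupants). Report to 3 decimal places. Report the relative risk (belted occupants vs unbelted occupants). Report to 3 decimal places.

odds, belted occupants = 0.1580/0.8420 = 0.1876
odds, unbelted occupants = 0.2330/0.7670 = 0.3038
OR = 0.1876 / 0.3038 = 0.618
RR = 0.1580 / 0.2330 = 0.678

OR = 0.618; RR = 0.678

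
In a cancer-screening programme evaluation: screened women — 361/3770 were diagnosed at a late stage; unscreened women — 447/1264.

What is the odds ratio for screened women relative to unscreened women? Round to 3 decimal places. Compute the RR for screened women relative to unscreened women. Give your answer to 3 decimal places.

OR = 0.194; RR = 0.271

OR = (361 × 817) / (3409 × 447) = 294937/1523823 ≈ 0.194
risk, screened women = 361/3770 = 0.0958
risk, unscreened women = 447/1264 = 0.3536
RR = 0.0958 / 0.3536 = 0.271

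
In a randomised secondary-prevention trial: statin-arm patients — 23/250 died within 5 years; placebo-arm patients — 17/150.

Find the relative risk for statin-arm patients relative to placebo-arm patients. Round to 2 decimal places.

0.81

risk, statin-arm patients = 23/250 = 0.0920
risk, placebo-arm patients = 17/150 = 0.1133
RR = 0.0920 / 0.1133 = 0.81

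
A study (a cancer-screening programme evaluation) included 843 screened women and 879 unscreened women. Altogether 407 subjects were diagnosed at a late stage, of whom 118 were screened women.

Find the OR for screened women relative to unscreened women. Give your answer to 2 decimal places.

screened women without the outcome: 843 − 118 = 725
unscreened women with the outcome: 407 − 118 = 289
unscreened women without the outcome: 879 − 289 = 590
OR = (118 × 590) / (725 × 289) = 69620/209525 ≈ 0.33

OR = 0.33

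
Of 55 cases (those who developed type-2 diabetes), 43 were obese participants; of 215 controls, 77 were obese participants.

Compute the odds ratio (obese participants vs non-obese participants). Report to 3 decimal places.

OR = (43 × 138) / (77 × 12) = 5934/924 ≈ 6.422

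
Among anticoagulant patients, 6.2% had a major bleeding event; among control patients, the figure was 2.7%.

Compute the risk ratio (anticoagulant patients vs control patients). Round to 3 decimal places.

RR = 0.06200 / 0.02700 = 2.296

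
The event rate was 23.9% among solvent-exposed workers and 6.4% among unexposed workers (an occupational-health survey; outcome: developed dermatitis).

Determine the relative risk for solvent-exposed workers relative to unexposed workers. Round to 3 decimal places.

RR = 0.2390 / 0.0640 = 3.734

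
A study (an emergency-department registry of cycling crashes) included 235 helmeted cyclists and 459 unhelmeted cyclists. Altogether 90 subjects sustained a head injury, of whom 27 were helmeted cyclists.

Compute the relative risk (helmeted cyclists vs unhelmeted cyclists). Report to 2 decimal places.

0.84

helmeted cyclists without the outcome: 235 − 27 = 208
unhelmeted cyclists with the outcome: 90 − 27 = 63
unhelmeted cyclists without the outcome: 459 − 63 = 396
risk, helmeted cyclists = 27/235 = 0.1149
risk, unhelmeted cyclists = 63/459 = 0.1373
RR = 0.1149 / 0.1373 = 0.84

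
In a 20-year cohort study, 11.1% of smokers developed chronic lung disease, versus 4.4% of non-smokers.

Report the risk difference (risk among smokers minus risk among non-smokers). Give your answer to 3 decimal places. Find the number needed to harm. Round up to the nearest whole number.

RD = 0.067; NNH = 15

risk difference = 0.11100 − 0.04400 = 0.067
absolute risk difference = 0.067000
1 / 0.067000 = 14.925 → round up → 15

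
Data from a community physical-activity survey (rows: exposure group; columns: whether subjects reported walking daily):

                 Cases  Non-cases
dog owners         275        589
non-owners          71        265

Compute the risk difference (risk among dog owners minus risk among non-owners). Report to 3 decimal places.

risk, dog owners = 275/864 = 0.3183
risk, non-owners = 71/336 = 0.2113
risk difference = 0.3183 − 0.2113 = 0.107

0.107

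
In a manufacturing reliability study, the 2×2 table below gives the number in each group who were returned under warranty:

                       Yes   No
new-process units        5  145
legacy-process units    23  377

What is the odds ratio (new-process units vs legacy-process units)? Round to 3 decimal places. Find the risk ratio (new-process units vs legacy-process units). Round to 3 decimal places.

OR = (5 × 377) / (145 × 23) = 1885/3335 ≈ 0.565
risk, new-process units = 5/150 = 0.03333
risk, legacy-process units = 23/400 = 0.05750
RR = 0.03333 / 0.05750 = 0.580

OR = 0.565; RR = 0.580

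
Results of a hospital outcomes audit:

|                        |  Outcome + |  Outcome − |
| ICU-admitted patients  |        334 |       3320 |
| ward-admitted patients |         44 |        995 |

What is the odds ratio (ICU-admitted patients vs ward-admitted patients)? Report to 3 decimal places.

OR = (334 × 995) / (3320 × 44) = 332330/146080 ≈ 2.275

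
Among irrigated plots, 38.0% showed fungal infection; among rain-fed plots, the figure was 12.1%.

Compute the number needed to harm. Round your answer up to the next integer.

4

absolute risk difference = 0.259000
1 / 0.259000 = 3.861 → round up → 4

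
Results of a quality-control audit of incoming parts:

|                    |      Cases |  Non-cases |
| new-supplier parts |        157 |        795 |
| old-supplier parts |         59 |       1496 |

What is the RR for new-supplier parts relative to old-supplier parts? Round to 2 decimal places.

risk, new-supplier parts = 157/952 = 0.16492
risk, old-supplier parts = 59/1555 = 0.03794
RR = 0.16492 / 0.03794 = 4.35

RR = 4.35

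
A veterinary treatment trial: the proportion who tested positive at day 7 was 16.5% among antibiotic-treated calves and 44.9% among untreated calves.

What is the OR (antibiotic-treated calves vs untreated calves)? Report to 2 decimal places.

odds, antibiotic-treated calves = 0.1650/0.8350 = 0.1976
odds, untreated calves = 0.4490/0.5510 = 0.8149
OR = 0.1976 / 0.8149 = 0.24

OR ≈ 0.24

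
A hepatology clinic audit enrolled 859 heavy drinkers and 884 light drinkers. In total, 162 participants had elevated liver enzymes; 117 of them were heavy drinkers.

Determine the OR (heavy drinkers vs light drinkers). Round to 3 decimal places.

2.940

heavy drinkers without the outcome: 859 − 117 = 742
light drinkers with the outcome: 162 − 117 = 45
light drinkers without the outcome: 884 − 45 = 839
OR = (117 × 839) / (742 × 45) = 98163/33390 ≈ 2.940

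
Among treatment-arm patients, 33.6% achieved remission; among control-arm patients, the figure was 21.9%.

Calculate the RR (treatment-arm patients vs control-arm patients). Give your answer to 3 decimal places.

RR = 0.3360 / 0.2190 = 1.534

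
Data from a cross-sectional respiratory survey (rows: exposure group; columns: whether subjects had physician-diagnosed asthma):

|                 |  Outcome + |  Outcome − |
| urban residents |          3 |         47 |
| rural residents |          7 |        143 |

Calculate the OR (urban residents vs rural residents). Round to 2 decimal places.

1.30

odds, urban residents = 3/47 = 0.06383
odds, rural residents = 7/143 = 0.04895
OR = 0.06383 / 0.04895 = 1.30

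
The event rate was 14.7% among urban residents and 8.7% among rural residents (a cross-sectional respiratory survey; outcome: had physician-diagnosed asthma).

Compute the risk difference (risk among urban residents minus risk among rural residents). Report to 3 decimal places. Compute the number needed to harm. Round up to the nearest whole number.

risk difference = 0.1470 − 0.0870 = 0.060
absolute risk difference = 0.060000
1 / 0.060000 = 16.667 → round up → 17

RD = 0.060; NNH = 17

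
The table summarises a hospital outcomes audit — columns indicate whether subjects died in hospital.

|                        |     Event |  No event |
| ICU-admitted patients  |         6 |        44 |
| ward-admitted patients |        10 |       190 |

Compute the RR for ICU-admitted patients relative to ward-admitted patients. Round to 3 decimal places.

risk, ICU-admitted patients = 6/50 = 0.1200
risk, ward-admitted patients = 10/200 = 0.0500
RR = 0.1200 / 0.0500 = 2.400

RR = 2.400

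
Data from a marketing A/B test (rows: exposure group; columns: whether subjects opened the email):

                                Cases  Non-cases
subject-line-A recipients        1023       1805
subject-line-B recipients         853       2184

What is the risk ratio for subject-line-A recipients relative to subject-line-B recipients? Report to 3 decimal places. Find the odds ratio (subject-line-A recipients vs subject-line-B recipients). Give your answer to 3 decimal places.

risk, subject-line-A recipients = 1023/2828 = 0.3617
risk, subject-line-B recipients = 853/3037 = 0.2809
RR = 0.3617 / 0.2809 = 1.288
OR = (1023 × 2184) / (1805 × 853) = 2234232/1539665 ≈ 1.451

RR = 1.288; OR = 1.451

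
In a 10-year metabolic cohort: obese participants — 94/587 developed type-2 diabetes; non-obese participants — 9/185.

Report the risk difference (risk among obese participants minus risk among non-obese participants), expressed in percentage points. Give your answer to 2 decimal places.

risk, obese participants = 94/587 = 0.16014
risk, non-obese participants = 9/185 = 0.04865
risk difference = 0.16014 − 0.04865 = 0.11149 → 11.15 percentage points

RD ≈ 11.15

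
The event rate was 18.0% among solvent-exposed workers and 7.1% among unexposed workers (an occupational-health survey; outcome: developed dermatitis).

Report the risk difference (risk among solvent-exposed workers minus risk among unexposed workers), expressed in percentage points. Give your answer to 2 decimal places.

risk difference = 0.1800 − 0.0710 = 0.1090 → 10.90 percentage points

10.90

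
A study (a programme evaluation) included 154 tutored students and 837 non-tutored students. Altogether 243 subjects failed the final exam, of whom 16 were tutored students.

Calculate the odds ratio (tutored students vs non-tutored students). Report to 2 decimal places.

OR = 0.31

tutored students without the outcome: 154 − 16 = 138
non-tutored students with the outcome: 243 − 16 = 227
non-tutored students without the outcome: 837 − 227 = 610
odds, tutored students = 16/138 = 0.1159
odds, non-tutored students = 227/610 = 0.3721
OR = 0.1159 / 0.3721 = 0.31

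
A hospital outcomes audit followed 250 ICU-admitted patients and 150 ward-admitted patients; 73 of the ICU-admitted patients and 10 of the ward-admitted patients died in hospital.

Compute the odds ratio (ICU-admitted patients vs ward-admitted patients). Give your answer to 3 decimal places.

OR = (73 × 140) / (177 × 10) = 10220/1770 ≈ 5.774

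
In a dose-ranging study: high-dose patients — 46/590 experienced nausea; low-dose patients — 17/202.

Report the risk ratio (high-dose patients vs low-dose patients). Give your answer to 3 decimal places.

RR = 0.926

risk, high-dose patients = 46/590 = 0.0780
risk, low-dose patients = 17/202 = 0.0842
RR = 0.0780 / 0.0842 = 0.926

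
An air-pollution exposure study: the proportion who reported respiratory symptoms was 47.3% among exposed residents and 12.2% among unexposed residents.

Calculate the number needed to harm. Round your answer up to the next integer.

NNH ≈ 3

absolute risk difference = 0.351000
1 / 0.351000 = 2.849 → round up → 3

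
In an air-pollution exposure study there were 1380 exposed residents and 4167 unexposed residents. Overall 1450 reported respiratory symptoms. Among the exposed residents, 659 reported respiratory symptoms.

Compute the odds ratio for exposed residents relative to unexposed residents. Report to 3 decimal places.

3.901

exposed residents without the outcome: 1380 − 659 = 721
unexposed residents with the outcome: 1450 − 659 = 791
unexposed residents without the outcome: 4167 − 791 = 3376
odds, exposed residents = 659/721 = 0.9140
odds, unexposed residents = 791/3376 = 0.2343
OR = 0.9140 / 0.2343 = 3.901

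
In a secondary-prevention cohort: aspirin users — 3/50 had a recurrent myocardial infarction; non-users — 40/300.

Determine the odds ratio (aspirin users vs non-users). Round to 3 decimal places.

OR = (3 × 260) / (47 × 40) = 780/1880 ≈ 0.415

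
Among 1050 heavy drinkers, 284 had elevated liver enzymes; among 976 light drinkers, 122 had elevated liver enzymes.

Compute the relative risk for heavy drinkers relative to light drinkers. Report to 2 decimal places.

risk, heavy drinkers = 284/1050 = 0.2705
risk, light drinkers = 122/976 = 0.1250
RR = 0.2705 / 0.1250 = 2.16

RR ≈ 2.16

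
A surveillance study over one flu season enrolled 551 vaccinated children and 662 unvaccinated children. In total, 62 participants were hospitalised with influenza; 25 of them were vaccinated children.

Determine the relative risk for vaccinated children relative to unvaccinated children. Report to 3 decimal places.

vaccinated children without the outcome: 551 − 25 = 526
unvaccinated children with the outcome: 62 − 25 = 37
unvaccinated children without the outcome: 662 − 37 = 625
risk, vaccinated children = 25/551 = 0.04537
risk, unvaccinated children = 37/662 = 0.05589
RR = 0.04537 / 0.05589 = 0.812

0.812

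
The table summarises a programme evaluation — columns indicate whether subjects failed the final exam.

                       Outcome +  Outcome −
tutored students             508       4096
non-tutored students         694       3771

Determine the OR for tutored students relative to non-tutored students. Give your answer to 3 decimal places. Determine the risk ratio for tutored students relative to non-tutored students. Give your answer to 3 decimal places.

OR = 0.674; RR = 0.710

odds, tutored students = 508/4096 = 0.1240
odds, non-tutored students = 694/3771 = 0.1840
OR = 0.1240 / 0.1840 = 0.674
risk, tutored students = 508/4604 = 0.1103
risk, non-tutored students = 694/4465 = 0.1554
RR = 0.1103 / 0.1554 = 0.710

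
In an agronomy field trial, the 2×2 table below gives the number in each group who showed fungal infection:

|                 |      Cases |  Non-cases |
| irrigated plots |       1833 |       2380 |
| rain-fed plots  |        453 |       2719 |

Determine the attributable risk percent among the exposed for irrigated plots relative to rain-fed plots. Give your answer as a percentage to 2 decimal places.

risk, irrigated plots = 1833/4213 = 0.4351
risk, rain-fed plots = 453/3172 = 0.1428
AR% = (0.4351 − 0.1428) / 0.4351 = 0.6718 → 67.18%

AR% ≈ 67.18%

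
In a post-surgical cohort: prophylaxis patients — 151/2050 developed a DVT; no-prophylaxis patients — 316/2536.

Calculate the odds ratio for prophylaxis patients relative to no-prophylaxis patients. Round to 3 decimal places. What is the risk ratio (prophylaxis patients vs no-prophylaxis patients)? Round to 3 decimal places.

OR = 0.559; RR = 0.591

OR = (151 × 2220) / (1899 × 316) = 335220/600084 ≈ 0.559
risk, prophylaxis patients = 151/2050 = 0.0737
risk, no-prophylaxis patients = 316/2536 = 0.1246
RR = 0.0737 / 0.1246 = 0.591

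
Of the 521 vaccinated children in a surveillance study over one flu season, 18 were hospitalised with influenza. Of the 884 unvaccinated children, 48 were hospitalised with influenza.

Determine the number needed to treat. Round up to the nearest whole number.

risk, vaccinated children = 18/521 = 0.034549
risk, unvaccinated children = 48/884 = 0.054299
absolute risk difference = 0.019750
1 / 0.019750 = 50.633 → round up → 51

NNT = 51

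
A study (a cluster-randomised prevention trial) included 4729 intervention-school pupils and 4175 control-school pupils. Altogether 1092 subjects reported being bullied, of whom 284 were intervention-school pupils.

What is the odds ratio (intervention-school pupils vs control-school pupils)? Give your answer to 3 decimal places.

0.266

intervention-school pupils without the outcome: 4729 − 284 = 4445
control-school pupils with the outcome: 1092 − 284 = 808
control-school pupils without the outcome: 4175 − 808 = 3367
odds, intervention-school pupils = 284/4445 = 0.0639
odds, control-school pupils = 808/3367 = 0.2400
OR = 0.0639 / 0.2400 = 0.266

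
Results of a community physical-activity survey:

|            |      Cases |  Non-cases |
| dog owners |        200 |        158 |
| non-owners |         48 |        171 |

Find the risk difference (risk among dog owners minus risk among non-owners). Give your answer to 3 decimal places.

RD = 0.339

risk, dog owners = 200/358 = 0.5587
risk, non-owners = 48/219 = 0.2192
risk difference = 0.5587 − 0.2192 = 0.339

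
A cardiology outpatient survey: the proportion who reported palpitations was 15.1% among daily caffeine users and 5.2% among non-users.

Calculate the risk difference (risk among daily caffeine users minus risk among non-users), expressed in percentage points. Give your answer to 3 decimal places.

risk difference = 0.1510 − 0.0520 = 0.0990 → 9.900 percentage points

RD = 9.900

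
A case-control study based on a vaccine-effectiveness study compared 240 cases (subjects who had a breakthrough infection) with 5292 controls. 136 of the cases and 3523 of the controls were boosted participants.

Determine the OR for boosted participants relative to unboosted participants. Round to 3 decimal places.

OR = (136 × 1769) / (3523 × 104) = 240584/366392 ≈ 0.657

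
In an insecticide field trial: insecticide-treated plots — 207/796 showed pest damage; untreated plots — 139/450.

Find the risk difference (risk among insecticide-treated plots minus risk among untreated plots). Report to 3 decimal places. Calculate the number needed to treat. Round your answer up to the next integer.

RD = -0.049; NNT = 21

risk, insecticide-treated plots = 207/796 = 0.2601
risk, untreated plots = 139/450 = 0.3089
risk difference = 0.2601 − 0.3089 = -0.049
absolute risk difference = 0.048839
1 / 0.048839 = 20.475 → round up → 21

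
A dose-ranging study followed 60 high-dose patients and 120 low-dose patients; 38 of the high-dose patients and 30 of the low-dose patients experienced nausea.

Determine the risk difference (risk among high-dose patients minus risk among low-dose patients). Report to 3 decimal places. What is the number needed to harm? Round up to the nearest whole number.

RD = 0.383; NNH = 3

risk, high-dose patients = 38/60 = 0.6333
risk, low-dose patients = 30/120 = 0.2500
risk difference = 0.6333 − 0.2500 = 0.383
absolute risk difference = 0.383333
1 / 0.383333 = 2.609 → round up → 3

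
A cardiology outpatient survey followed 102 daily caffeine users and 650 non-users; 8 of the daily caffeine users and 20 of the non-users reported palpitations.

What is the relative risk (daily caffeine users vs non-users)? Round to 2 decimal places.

risk, daily caffeine users = 8/102 = 0.07843
risk, non-users = 20/650 = 0.03077
RR = 0.07843 / 0.03077 = 2.55

2.55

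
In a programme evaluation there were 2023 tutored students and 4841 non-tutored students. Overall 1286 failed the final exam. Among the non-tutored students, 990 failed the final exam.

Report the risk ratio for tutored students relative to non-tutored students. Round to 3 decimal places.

tutored students with the outcome: 1286 − 990 = 296
tutored students without the outcome: 2023 − 296 = 1727
non-tutored students without the outcome: 4841 − 990 = 3851
risk, tutored students = 296/2023 = 0.1463
risk, non-tutored students = 990/4841 = 0.2045
RR = 0.1463 / 0.2045 = 0.715

0.715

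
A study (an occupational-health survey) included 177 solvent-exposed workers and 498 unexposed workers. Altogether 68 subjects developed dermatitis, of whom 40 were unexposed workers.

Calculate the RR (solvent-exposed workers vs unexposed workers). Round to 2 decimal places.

solvent-exposed workers with the outcome: 68 − 40 = 28
solvent-exposed workers without the outcome: 177 − 28 = 149
unexposed workers without the outcome: 498 − 40 = 458
risk, solvent-exposed workers = 28/177 = 0.1582
risk, unexposed workers = 40/498 = 0.0803
RR = 0.1582 / 0.0803 = 1.97

RR: 1.97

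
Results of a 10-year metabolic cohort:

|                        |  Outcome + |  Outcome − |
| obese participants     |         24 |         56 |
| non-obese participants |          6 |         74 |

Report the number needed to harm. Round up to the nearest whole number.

risk, obese participants = 24/80 = 0.300000
risk, non-obese participants = 6/80 = 0.075000
absolute risk difference = 0.225000
1 / 0.225000 = 4.444 → round up → 5

NNH ≈ 5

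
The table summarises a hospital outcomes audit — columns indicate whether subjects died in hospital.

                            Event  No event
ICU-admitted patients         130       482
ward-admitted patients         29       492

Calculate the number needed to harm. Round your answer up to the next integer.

NNH ≈ 7

risk, ICU-admitted patients = 130/612 = 0.212418
risk, ward-admitted patients = 29/521 = 0.055662
absolute risk difference = 0.156756
1 / 0.156756 = 6.379 → round up → 7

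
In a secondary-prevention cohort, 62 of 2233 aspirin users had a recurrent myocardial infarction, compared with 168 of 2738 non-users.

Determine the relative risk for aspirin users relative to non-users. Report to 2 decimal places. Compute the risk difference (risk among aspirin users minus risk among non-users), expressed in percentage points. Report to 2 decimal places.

RR = 0.45; RD = -3.36

risk, aspirin users = 62/2233 = 0.02777
risk, non-users = 168/2738 = 0.06136
RR = 0.02777 / 0.06136 = 0.45
risk difference = 0.02777 − 0.06136 = -0.03359 → -3.36 percentage points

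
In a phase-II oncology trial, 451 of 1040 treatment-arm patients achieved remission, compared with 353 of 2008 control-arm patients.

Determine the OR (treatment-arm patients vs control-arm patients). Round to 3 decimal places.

3.590

odds, treatment-arm patients = 451/589 = 0.7657
odds, control-arm patients = 353/1655 = 0.2133
OR = 0.7657 / 0.2133 = 3.590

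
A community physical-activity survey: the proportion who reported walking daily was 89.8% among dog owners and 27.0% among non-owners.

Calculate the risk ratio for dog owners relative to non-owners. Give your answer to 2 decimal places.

RR = 0.8980 / 0.2700 = 3.33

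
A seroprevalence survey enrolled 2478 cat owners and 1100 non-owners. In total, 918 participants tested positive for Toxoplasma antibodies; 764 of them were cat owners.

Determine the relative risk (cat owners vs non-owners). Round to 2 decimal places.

RR: 2.20

cat owners without the outcome: 2478 − 764 = 1714
non-owners with the outcome: 918 − 764 = 154
non-owners without the outcome: 1100 − 154 = 946
risk, cat owners = 764/2478 = 0.3083
risk, non-owners = 154/1100 = 0.1400
RR = 0.3083 / 0.1400 = 2.20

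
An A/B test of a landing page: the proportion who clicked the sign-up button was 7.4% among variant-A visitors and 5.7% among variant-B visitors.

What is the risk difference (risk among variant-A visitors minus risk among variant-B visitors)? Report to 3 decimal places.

risk difference = 0.0740 − 0.0570 = 0.017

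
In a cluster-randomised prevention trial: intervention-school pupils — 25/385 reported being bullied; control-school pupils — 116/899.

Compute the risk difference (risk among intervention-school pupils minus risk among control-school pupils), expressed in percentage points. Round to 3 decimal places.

RD ≈ -6.410

risk, intervention-school pupils = 25/385 = 0.0649
risk, control-school pupils = 116/899 = 0.1290
risk difference = 0.0649 − 0.1290 = -0.0641 → -6.410 percentage points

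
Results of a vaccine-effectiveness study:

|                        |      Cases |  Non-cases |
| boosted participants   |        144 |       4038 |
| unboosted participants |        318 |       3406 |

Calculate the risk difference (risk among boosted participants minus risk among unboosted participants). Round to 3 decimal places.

-0.051

risk, boosted participants = 144/4182 = 0.03443
risk, unboosted participants = 318/3724 = 0.08539
risk difference = 0.03443 − 0.08539 = -0.051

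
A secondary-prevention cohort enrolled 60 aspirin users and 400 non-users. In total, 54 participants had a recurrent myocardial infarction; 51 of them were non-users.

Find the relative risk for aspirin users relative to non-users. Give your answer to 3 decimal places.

RR = 0.392

aspirin users with the outcome: 54 − 51 = 3
aspirin users without the outcome: 60 − 3 = 57
non-users without the outcome: 400 − 51 = 349
risk, aspirin users = 3/60 = 0.0500
risk, non-users = 51/400 = 0.1275
RR = 0.0500 / 0.1275 = 0.392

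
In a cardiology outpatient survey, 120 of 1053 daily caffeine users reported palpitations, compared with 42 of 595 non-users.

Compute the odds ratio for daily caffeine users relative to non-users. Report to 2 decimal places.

OR = (120 × 553) / (933 × 42) = 66360/39186 ≈ 1.69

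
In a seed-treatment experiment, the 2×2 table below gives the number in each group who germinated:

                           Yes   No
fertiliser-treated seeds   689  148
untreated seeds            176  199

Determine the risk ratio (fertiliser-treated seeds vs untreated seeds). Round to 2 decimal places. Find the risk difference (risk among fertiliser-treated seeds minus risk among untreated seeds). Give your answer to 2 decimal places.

risk, fertiliser-treated seeds = 689/837 = 0.8232
risk, untreated seeds = 176/375 = 0.4693
RR = 0.8232 / 0.4693 = 1.75
risk difference = 0.8232 − 0.4693 = 0.35

RR = 1.75; RD = 0.35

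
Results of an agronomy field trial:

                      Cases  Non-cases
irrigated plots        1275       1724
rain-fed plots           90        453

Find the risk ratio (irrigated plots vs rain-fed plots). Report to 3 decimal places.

risk, irrigated plots = 1275/2999 = 0.4251
risk, rain-fed plots = 90/543 = 0.1657
RR = 0.4251 / 0.1657 = 2.565

2.565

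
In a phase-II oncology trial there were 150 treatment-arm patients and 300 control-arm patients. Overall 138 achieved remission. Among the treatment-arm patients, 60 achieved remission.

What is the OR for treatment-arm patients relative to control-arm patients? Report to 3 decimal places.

treatment-arm patients without the outcome: 150 − 60 = 90
control-arm patients with the outcome: 138 − 60 = 78
control-arm patients without the outcome: 300 − 78 = 222
odds, treatment-arm patients = 60/90 = 0.6667
odds, control-arm patients = 78/222 = 0.3514
OR = 0.6667 / 0.3514 = 1.897

1.897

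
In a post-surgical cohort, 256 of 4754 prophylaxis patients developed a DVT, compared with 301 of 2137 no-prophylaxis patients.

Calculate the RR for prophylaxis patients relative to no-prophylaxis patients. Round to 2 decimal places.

RR: 0.38

risk, prophylaxis patients = 256/4754 = 0.0538
risk, no-prophylaxis patients = 301/2137 = 0.1409
RR = 0.0538 / 0.1409 = 0.38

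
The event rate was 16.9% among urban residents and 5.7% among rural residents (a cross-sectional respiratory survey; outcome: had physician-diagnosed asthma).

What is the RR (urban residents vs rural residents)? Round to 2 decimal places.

RR = 0.1690 / 0.0570 = 2.96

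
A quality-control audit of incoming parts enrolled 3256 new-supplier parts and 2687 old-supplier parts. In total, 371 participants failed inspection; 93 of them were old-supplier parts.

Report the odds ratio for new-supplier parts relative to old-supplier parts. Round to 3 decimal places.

new-supplier parts with the outcome: 371 − 93 = 278
new-supplier parts without the outcome: 3256 − 278 = 2978
old-supplier parts without the outcome: 2687 − 93 = 2594
odds, new-supplier parts = 278/2978 = 0.09335
odds, old-supplier parts = 93/2594 = 0.03585
OR = 0.09335 / 0.03585 = 2.604

OR ≈ 2.604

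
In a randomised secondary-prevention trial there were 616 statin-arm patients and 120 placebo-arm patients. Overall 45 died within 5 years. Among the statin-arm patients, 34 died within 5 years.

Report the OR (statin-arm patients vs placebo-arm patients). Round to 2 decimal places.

OR = 0.58

statin-arm patients without the outcome: 616 − 34 = 582
placebo-arm patients with the outcome: 45 − 34 = 11
placebo-arm patients without the outcome: 120 − 11 = 109
OR = (34 × 109) / (582 × 11) = 3706/6402 ≈ 0.58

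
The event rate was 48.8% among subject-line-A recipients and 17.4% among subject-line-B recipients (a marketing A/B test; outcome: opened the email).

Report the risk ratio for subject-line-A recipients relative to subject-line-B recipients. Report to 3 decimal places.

RR = 0.4880 / 0.1740 = 2.805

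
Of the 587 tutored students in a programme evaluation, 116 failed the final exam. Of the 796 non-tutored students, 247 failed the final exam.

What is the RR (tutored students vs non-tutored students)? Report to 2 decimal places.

risk, tutored students = 116/587 = 0.1976
risk, non-tutored students = 247/796 = 0.3103
RR = 0.1976 / 0.3103 = 0.64

0.64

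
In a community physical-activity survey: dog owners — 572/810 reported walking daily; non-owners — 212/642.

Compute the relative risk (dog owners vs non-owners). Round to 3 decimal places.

risk, dog owners = 572/810 = 0.7062
risk, non-owners = 212/642 = 0.3302
RR = 0.7062 / 0.3302 = 2.139

2.139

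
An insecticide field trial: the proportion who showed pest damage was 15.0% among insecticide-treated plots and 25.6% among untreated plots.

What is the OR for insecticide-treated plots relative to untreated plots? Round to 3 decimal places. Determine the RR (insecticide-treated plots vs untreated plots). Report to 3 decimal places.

odds, insecticide-treated plots = 0.1500/0.8500 = 0.1765
odds, untreated plots = 0.2560/0.7440 = 0.3441
OR = 0.1765 / 0.3441 = 0.513
RR = 0.1500 / 0.2560 = 0.586

OR = 0.513; RR = 0.586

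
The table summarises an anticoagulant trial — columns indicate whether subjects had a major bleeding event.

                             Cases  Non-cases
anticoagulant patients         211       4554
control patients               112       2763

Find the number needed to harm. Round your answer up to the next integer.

188

risk, anticoagulant patients = 211/4765 = 0.044281
risk, control patients = 112/2875 = 0.038957
absolute risk difference = 0.005325
1 / 0.005325 = 187.793 → round up → 188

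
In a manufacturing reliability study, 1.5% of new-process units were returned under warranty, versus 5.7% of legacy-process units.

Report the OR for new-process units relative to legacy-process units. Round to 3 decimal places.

OR ≈ 0.252

odds, new-process units = 0.01500/0.98500 = 0.01523
odds, legacy-process units = 0.05700/0.94300 = 0.06045
OR = 0.01523 / 0.06045 = 0.252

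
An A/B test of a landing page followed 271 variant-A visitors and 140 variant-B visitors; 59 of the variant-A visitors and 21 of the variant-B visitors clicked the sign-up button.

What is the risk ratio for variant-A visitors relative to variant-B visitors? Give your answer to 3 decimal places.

risk, variant-A visitors = 59/271 = 0.2177
risk, variant-B visitors = 21/140 = 0.1500
RR = 0.2177 / 0.1500 = 1.451

RR ≈ 1.451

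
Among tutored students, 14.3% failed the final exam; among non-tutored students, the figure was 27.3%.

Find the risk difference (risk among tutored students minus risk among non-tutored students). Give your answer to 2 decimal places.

risk difference = 0.1430 − 0.2730 = -0.13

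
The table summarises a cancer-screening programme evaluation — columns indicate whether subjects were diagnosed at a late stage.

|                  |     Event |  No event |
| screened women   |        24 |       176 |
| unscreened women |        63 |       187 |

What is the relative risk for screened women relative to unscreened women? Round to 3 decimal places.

0.476

risk, screened women = 24/200 = 0.1200
risk, unscreened women = 63/250 = 0.2520
RR = 0.1200 / 0.2520 = 0.476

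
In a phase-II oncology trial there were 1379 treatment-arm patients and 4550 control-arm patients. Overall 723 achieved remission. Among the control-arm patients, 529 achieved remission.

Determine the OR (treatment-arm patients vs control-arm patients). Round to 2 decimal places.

OR: 1.24

treatment-arm patients with the outcome: 723 − 529 = 194
treatment-arm patients without the outcome: 1379 − 194 = 1185
control-arm patients without the outcome: 4550 − 529 = 4021
OR = (194 × 4021) / (1185 × 529) = 780074/626865 ≈ 1.24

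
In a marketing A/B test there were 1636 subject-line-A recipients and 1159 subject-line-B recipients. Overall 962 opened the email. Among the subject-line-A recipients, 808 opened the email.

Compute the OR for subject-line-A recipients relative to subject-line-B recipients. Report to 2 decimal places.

subject-line-A recipients without the outcome: 1636 − 808 = 828
subject-line-B recipients with the outcome: 962 − 808 = 154
subject-line-B recipients without the outcome: 1159 − 154 = 1005
odds, subject-line-A recipients = 808/828 = 0.9758
odds, subject-line-B recipients = 154/1005 = 0.1532
OR = 0.9758 / 0.1532 = 6.37

OR: 6.37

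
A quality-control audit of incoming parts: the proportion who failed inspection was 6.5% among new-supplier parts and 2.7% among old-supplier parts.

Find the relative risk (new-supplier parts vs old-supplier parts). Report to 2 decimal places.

RR = 0.06500 / 0.02700 = 2.41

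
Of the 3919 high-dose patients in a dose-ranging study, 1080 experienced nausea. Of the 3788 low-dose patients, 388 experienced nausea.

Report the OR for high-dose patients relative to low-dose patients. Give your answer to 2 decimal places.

odds, high-dose patients = 1080/2839 = 0.3804
odds, low-dose patients = 388/3400 = 0.1141
OR = 0.3804 / 0.1141 = 3.33

OR: 3.33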